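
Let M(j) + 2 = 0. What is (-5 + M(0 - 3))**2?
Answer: 49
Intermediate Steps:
M(j) = -2 (M(j) = -2 + 0 = -2)
(-5 + M(0 - 3))**2 = (-5 - 2)**2 = (-7)**2 = 49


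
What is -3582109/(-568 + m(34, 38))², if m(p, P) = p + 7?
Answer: -3582109/277729 ≈ -12.898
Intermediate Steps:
m(p, P) = 7 + p
-3582109/(-568 + m(34, 38))² = -3582109/(-568 + (7 + 34))² = -3582109/(-568 + 41)² = -3582109/((-527)²) = -3582109/277729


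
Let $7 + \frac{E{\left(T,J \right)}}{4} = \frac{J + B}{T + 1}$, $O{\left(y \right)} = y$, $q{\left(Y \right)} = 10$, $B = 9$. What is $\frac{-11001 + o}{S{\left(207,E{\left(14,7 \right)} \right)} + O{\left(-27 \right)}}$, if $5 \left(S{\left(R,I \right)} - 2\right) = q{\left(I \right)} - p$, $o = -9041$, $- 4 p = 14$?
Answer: $\frac{200420}{223} \approx 898.74$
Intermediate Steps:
$p = - \frac{7}{2}$ ($p = \left(- \frac{1}{4}\right) 14 = - \frac{7}{2} \approx -3.5$)
$E{\left(T,J \right)} = -28 + \frac{4 \left(9 + J\right)}{1 + T}$ ($E{\left(T,J \right)} = -28 + 4 \frac{J + 9}{T + 1} = -28 + 4 \frac{9 + J}{1 + T} = -28 + \frac{4 \left(9 + J\right)}{1 + T}$)
$S{\left(R,I \right)} = \frac{47}{10}$ ($S{\left(R,I \right)} = 2 + \frac{10 - - \frac{7}{2}}{5} = 2 + \frac{10 + \frac{7}{2}}{5} = 2 + \frac{1}{5} \cdot \frac{27}{2} = 2 + \frac{27}{10} = \frac{47}{10}$)
$\frac{-11001 + o}{S{\left(207,E{\left(14,7 \right)} \right)} + O{\left(-27 \right)}} = \frac{-11001 - 9041}{\frac{47}{10} - 27} = - \frac{20042}{- \frac{223}{10}} = \left(-20042\right) \left(- \frac{10}{223}\right) = \frac{200420}{223}$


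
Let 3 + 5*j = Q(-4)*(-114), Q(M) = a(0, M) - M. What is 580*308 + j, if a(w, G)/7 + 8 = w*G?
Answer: 179825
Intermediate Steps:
a(w, G) = -56 + 7*G*w (a(w, G) = -56 + 7*(w*G) = -56 + 7*(G*w) = -56 + 7*G*w)
Q(M) = -56 - M (Q(M) = (-56 + 7*M*0) - M = (-56 + 0) - M = -56 - M)
j = 1185 (j = -3/5 + ((-56 - 1*(-4))*(-114))/5 = -3/5 + ((-56 + 4)*(-114))/5 = -3/5 + (-52*(-114))/5 = -3/5 + (1/5)*5928 = -3/5 + 5928/5 = 1185)
580*308 + j = 580*308 + 1185 = 178640 + 1185 = 179825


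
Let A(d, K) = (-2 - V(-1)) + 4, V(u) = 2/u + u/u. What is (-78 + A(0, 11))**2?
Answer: 5625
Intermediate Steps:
V(u) = 1 + 2/u (V(u) = 2/u + 1 = 1 + 2/u)
A(d, K) = 3 (A(d, K) = (-2 - (2 - 1)/(-1)) + 4 = (-2 - (-1)) + 4 = (-2 - 1*(-1)) + 4 = (-2 + 1) + 4 = -1 + 4 = 3)
(-78 + A(0, 11))**2 = (-78 + 3)**2 = (-75)**2 = 5625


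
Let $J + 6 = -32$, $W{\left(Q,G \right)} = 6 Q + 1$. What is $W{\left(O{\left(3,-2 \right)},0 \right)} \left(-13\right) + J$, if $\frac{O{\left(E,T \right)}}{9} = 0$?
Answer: $-51$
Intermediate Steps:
$O{\left(E,T \right)} = 0$ ($O{\left(E,T \right)} = 9 \cdot 0 = 0$)
$W{\left(Q,G \right)} = 1 + 6 Q$
$J = -38$ ($J = -6 - 32 = -38$)
$W{\left(O{\left(3,-2 \right)},0 \right)} \left(-13\right) + J = \left(1 + 6 \cdot 0\right) \left(-13\right) - 38 = \left(1 + 0\right) \left(-13\right) - 38 = 1 \left(-13\right) - 38 = -13 - 38 = -51$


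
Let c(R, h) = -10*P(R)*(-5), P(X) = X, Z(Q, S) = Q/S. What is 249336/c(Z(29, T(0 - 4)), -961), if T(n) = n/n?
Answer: 124668/725 ≈ 171.96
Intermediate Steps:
T(n) = 1
c(R, h) = 50*R (c(R, h) = -10*R*(-5) = 50*R)
249336/c(Z(29, T(0 - 4)), -961) = 249336/((50*(29/1))) = 249336/((50*(29*1))) = 249336/((50*29)) = 249336/1450 = 249336*(1/1450) = 124668/725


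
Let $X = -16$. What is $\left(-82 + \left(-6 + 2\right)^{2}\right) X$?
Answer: $1056$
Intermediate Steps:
$\left(-82 + \left(-6 + 2\right)^{2}\right) X = \left(-82 + \left(-6 + 2\right)^{2}\right) \left(-16\right) = \left(-82 + \left(-4\right)^{2}\right) \left(-16\right) = \left(-82 + 16\right) \left(-16\right) = \left(-66\right) \left(-16\right) = 1056$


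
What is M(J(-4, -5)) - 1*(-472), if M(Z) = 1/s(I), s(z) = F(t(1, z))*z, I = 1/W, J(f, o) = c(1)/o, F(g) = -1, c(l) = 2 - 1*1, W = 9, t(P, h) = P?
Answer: 463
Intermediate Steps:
c(l) = 1 (c(l) = 2 - 1 = 1)
J(f, o) = 1/o
I = ⅑ (I = 1/9 = 1*(⅑) = ⅑ ≈ 0.11111)
s(z) = -z
M(Z) = -9 (M(Z) = 1/(-1*⅑) = 1/(-⅑) = -9)
M(J(-4, -5)) - 1*(-472) = -9 - 1*(-472) = -9 + 472 = 463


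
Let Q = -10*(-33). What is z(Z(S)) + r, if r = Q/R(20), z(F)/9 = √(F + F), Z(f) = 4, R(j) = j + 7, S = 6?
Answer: 110/9 + 18*√2 ≈ 37.678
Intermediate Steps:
R(j) = 7 + j
Q = 330
z(F) = 9*√2*√F (z(F) = 9*√(F + F) = 9*√(2*F) = 9*(√2*√F) = 9*√2*√F)
r = 110/9 (r = 330/(7 + 20) = 330/27 = 330*(1/27) = 110/9 ≈ 12.222)
z(Z(S)) + r = 9*√2*√4 + 110/9 = 9*√2*2 + 110/9 = 18*√2 + 110/9 = 110/9 + 18*√2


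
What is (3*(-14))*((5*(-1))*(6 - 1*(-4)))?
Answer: 2100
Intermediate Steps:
(3*(-14))*((5*(-1))*(6 - 1*(-4))) = -(-210)*(6 + 4) = -(-210)*10 = -42*(-50) = 2100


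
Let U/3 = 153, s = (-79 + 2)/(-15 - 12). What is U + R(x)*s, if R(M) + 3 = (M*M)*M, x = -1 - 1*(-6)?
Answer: 21787/27 ≈ 806.93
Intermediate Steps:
x = 5 (x = -1 + 6 = 5)
R(M) = -3 + M**3 (R(M) = -3 + (M*M)*M = -3 + M**2*M = -3 + M**3)
s = 77/27 (s = -77/(-27) = -77*(-1/27) = 77/27 ≈ 2.8519)
U = 459 (U = 3*153 = 459)
U + R(x)*s = 459 + (-3 + 5**3)*(77/27) = 459 + (-3 + 125)*(77/27) = 459 + 122*(77/27) = 459 + 9394/27 = 21787/27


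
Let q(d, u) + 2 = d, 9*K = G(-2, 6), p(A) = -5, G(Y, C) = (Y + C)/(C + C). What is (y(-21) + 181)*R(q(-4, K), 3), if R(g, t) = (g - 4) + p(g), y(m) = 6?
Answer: -2805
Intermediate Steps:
G(Y, C) = (C + Y)/(2*C) (G(Y, C) = (C + Y)/((2*C)) = (C + Y)*(1/(2*C)) = (C + Y)/(2*C))
K = 1/27 (K = ((½)*(6 - 2)/6)/9 = ((½)*(⅙)*4)/9 = (⅑)*(⅓) = 1/27 ≈ 0.037037)
q(d, u) = -2 + d
R(g, t) = -9 + g (R(g, t) = (g - 4) - 5 = (-4 + g) - 5 = -9 + g)
(y(-21) + 181)*R(q(-4, K), 3) = (6 + 181)*(-9 + (-2 - 4)) = 187*(-9 - 6) = 187*(-15) = -2805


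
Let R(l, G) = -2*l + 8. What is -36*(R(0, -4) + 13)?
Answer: -756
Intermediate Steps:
R(l, G) = 8 - 2*l
-36*(R(0, -4) + 13) = -36*((8 - 2*0) + 13) = -36*((8 + 0) + 13) = -36*(8 + 13) = -36*21 = -756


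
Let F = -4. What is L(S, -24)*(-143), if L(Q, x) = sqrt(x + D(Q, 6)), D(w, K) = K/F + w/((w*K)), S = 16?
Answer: -286*I*sqrt(57)/3 ≈ -719.75*I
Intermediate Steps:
D(w, K) = 1/K - K/4 (D(w, K) = K/(-4) + w/((w*K)) = K*(-1/4) + w/((K*w)) = -K/4 + w*(1/(K*w)) = -K/4 + 1/K = 1/K - K/4)
L(Q, x) = sqrt(-4/3 + x) (L(Q, x) = sqrt(x + (1/6 - 1/4*6)) = sqrt(x + (1/6 - 3/2)) = sqrt(x - 4/3) = sqrt(-4/3 + x))
L(S, -24)*(-143) = (sqrt(-12 + 9*(-24))/3)*(-143) = (sqrt(-12 - 216)/3)*(-143) = (sqrt(-228)/3)*(-143) = ((2*I*sqrt(57))/3)*(-143) = (2*I*sqrt(57)/3)*(-143) = -286*I*sqrt(57)/3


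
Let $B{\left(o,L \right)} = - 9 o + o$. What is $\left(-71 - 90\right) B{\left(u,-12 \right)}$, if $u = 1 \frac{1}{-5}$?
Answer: $- \frac{1288}{5} \approx -257.6$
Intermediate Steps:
$u = - \frac{1}{5}$ ($u = 1 \left(- \frac{1}{5}\right) = - \frac{1}{5} \approx -0.2$)
$B{\left(o,L \right)} = - 8 o$
$\left(-71 - 90\right) B{\left(u,-12 \right)} = \left(-71 - 90\right) \left(\left(-8\right) \left(- \frac{1}{5}\right)\right) = \left(-161\right) \frac{8}{5} = - \frac{1288}{5}$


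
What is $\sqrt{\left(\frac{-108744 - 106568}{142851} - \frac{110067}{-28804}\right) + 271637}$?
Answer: $\frac{\sqrt{3184913239060933567047}}{108281058} \approx 521.19$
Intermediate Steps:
$\sqrt{\left(\frac{-108744 - 106568}{142851} - \frac{110067}{-28804}\right) + 271637} = \sqrt{\left(\left(-108744 - 106568\right) \frac{1}{142851} - - \frac{5793}{1516}\right) + 271637} = \sqrt{\left(\left(-215312\right) \frac{1}{142851} + \frac{5793}{1516}\right) + 271637} = \sqrt{\left(- \frac{215312}{142851} + \frac{5793}{1516}\right) + 271637} = \sqrt{\frac{501122851}{216562116} + 271637} = \sqrt{\frac{58826784626743}{216562116}} = \frac{\sqrt{3184913239060933567047}}{108281058}$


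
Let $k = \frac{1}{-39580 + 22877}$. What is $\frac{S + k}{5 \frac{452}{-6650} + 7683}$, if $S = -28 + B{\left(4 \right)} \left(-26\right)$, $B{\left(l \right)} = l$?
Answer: $- \frac{1466190005}{85335109207} \approx -0.017182$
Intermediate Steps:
$k = - \frac{1}{16703}$ ($k = \frac{1}{-16703} = - \frac{1}{16703} \approx -5.9869 \cdot 10^{-5}$)
$S = -132$ ($S = -28 + 4 \left(-26\right) = -28 - 104 = -132$)
$\frac{S + k}{5 \frac{452}{-6650} + 7683} = \frac{-132 - \frac{1}{16703}}{5 \frac{452}{-6650} + 7683} = - \frac{2204797}{16703 \left(5 \cdot 452 \left(- \frac{1}{6650}\right) + 7683\right)} = - \frac{2204797}{16703 \left(5 \left(- \frac{226}{3325}\right) + 7683\right)} = - \frac{2204797}{16703 \left(- \frac{226}{665} + 7683\right)} = - \frac{2204797}{16703 \cdot \frac{5108969}{665}} = \left(- \frac{2204797}{16703}\right) \frac{665}{5108969} = - \frac{1466190005}{85335109207}$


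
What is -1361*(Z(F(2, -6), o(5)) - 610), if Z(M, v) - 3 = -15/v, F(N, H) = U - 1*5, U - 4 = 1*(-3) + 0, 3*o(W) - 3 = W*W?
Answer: 23192801/28 ≈ 8.2831e+5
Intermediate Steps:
o(W) = 1 + W²/3 (o(W) = 1 + (W*W)/3 = 1 + W²/3)
U = 1 (U = 4 + (1*(-3) + 0) = 4 + (-3 + 0) = 4 - 3 = 1)
F(N, H) = -4 (F(N, H) = 1 - 1*5 = 1 - 5 = -4)
Z(M, v) = 3 - 15/v
-1361*(Z(F(2, -6), o(5)) - 610) = -1361*((3 - 15/(1 + (⅓)*5²)) - 610) = -1361*((3 - 15/(1 + (⅓)*25)) - 610) = -1361*((3 - 15/(1 + 25/3)) - 610) = -1361*((3 - 15/28/3) - 610) = -1361*((3 - 15*3/28) - 610) = -1361*((3 - 45/28) - 610) = -1361*(39/28 - 610) = -1361*(-17041)/28 = -1*(-23192801/28) = 23192801/28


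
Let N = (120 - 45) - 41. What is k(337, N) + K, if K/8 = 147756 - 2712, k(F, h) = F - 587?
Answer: 1160102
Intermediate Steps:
N = 34 (N = 75 - 41 = 34)
k(F, h) = -587 + F
K = 1160352 (K = 8*(147756 - 2712) = 8*145044 = 1160352)
k(337, N) + K = (-587 + 337) + 1160352 = -250 + 1160352 = 1160102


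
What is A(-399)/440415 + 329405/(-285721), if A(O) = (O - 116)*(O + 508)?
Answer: -32222770282/25167162843 ≈ -1.2803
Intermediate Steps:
A(O) = (-116 + O)*(508 + O)
A(-399)/440415 + 329405/(-285721) = (-58928 + (-399)² + 392*(-399))/440415 + 329405/(-285721) = (-58928 + 159201 - 156408)*(1/440415) + 329405*(-1/285721) = -56135*1/440415 - 329405/285721 = -11227/88083 - 329405/285721 = -32222770282/25167162843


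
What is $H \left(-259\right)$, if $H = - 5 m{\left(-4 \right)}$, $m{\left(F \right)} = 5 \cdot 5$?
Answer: $32375$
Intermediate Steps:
$m{\left(F \right)} = 25$
$H = -125$ ($H = \left(-5\right) 25 = -125$)
$H \left(-259\right) = \left(-125\right) \left(-259\right) = 32375$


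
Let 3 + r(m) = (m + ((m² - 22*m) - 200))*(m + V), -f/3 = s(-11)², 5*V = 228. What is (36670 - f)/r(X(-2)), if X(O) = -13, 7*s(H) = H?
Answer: 8985965/1932119 ≈ 4.6508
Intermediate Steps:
V = 228/5 (V = (⅕)*228 = 228/5 ≈ 45.600)
s(H) = H/7
f = -363/49 (f = -3*((⅐)*(-11))² = -3*(-11/7)² = -3*121/49 = -363/49 ≈ -7.4082)
r(m) = -3 + (228/5 + m)*(-200 + m² - 21*m) (r(m) = -3 + (m + ((m² - 22*m) - 200))*(m + 228/5) = -3 + (m + (-200 + m² - 22*m))*(228/5 + m) = -3 + (-200 + m² - 21*m)*(228/5 + m) = -3 + (228/5 + m)*(-200 + m² - 21*m))
(36670 - f)/r(X(-2)) = (36670 - 1*(-363/49))/(-9123 + (-13)³ - 5788/5*(-13) + (123/5)*(-13)²) = (36670 + 363/49)/(-9123 - 2197 + 75244/5 + (123/5)*169) = 1797193/(49*(-9123 - 2197 + 75244/5 + 20787/5)) = 1797193/(49*(39431/5)) = (1797193/49)*(5/39431) = 8985965/1932119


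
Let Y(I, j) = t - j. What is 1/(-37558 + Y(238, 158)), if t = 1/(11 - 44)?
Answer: -33/1244629 ≈ -2.6514e-5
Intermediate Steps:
t = -1/33 (t = 1/(-33) = -1/33 ≈ -0.030303)
Y(I, j) = -1/33 - j
1/(-37558 + Y(238, 158)) = 1/(-37558 + (-1/33 - 1*158)) = 1/(-37558 + (-1/33 - 158)) = 1/(-37558 - 5215/33) = 1/(-1244629/33) = -33/1244629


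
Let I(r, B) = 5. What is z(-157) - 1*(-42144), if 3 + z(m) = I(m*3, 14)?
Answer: 42146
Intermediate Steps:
z(m) = 2 (z(m) = -3 + 5 = 2)
z(-157) - 1*(-42144) = 2 - 1*(-42144) = 2 + 42144 = 42146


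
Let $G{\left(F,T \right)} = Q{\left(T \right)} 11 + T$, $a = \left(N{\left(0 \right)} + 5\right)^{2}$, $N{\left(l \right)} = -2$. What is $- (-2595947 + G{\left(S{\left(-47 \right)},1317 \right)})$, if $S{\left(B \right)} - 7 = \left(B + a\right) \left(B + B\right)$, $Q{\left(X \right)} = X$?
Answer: $2580143$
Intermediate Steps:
$a = 9$ ($a = \left(-2 + 5\right)^{2} = 3^{2} = 9$)
$S{\left(B \right)} = 7 + 2 B \left(9 + B\right)$ ($S{\left(B \right)} = 7 + \left(B + 9\right) \left(B + B\right) = 7 + \left(9 + B\right) 2 B = 7 + 2 B \left(9 + B\right)$)
$G{\left(F,T \right)} = 12 T$ ($G{\left(F,T \right)} = T 11 + T = 11 T + T = 12 T$)
$- (-2595947 + G{\left(S{\left(-47 \right)},1317 \right)}) = - (-2595947 + 12 \cdot 1317) = - (-2595947 + 15804) = \left(-1\right) \left(-2580143\right) = 2580143$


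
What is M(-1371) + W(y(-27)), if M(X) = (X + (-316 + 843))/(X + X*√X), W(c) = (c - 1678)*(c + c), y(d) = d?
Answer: 43296193921/470253 - 211*I*√1371/470253 ≈ 92070.0 - 0.016614*I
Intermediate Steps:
W(c) = 2*c*(-1678 + c) (W(c) = (-1678 + c)*(2*c) = 2*c*(-1678 + c))
M(X) = (527 + X)/(X + X^(3/2)) (M(X) = (X + 527)/(X + X^(3/2)) = (527 + X)/(X + X^(3/2)))
M(-1371) + W(y(-27)) = (527 - 1371)/(-1371 + (-1371)^(3/2)) + 2*(-27)*(-1678 - 27) = -844/(-1371 - 1371*I*√1371) + 2*(-27)*(-1705) = -844/(-1371 - 1371*I*√1371) + 92070 = 92070 - 844/(-1371 - 1371*I*√1371)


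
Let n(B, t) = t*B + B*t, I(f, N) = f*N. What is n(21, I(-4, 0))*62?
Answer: 0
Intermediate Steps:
I(f, N) = N*f
n(B, t) = 2*B*t (n(B, t) = B*t + B*t = 2*B*t)
n(21, I(-4, 0))*62 = (2*21*(0*(-4)))*62 = (2*21*0)*62 = 0*62 = 0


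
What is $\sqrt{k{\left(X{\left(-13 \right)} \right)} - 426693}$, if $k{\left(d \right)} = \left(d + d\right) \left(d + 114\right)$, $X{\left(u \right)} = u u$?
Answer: $i \sqrt{331039} \approx 575.36 i$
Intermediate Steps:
$X{\left(u \right)} = u^{2}$
$k{\left(d \right)} = 2 d \left(114 + d\right)$
$\sqrt{k{\left(X{\left(-13 \right)} \right)} - 426693} = \sqrt{2 \left(-13\right)^{2} \left(114 + \left(-13\right)^{2}\right) - 426693} = \sqrt{2 \cdot 169 \left(114 + 169\right) - 426693} = \sqrt{2 \cdot 169 \cdot 283 - 426693} = \sqrt{95654 - 426693} = \sqrt{-331039} = i \sqrt{331039}$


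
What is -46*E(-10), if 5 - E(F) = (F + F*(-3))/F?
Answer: -322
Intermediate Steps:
E(F) = 7 (E(F) = 5 - (F + F*(-3))/F = 5 - (F - 3*F)/F = 5 - (-2*F)/F = 5 - 1*(-2) = 5 + 2 = 7)
-46*E(-10) = -46*7 = -322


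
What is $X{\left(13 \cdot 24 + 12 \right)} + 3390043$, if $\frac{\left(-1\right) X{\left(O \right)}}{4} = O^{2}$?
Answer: $2970139$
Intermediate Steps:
$X{\left(O \right)} = - 4 O^{2}$
$X{\left(13 \cdot 24 + 12 \right)} + 3390043 = - 4 \left(13 \cdot 24 + 12\right)^{2} + 3390043 = - 4 \left(312 + 12\right)^{2} + 3390043 = - 4 \cdot 324^{2} + 3390043 = \left(-4\right) 104976 + 3390043 = -419904 + 3390043 = 2970139$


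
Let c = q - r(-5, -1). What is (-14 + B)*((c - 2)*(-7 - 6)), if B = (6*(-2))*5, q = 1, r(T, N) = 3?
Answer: -3848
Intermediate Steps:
c = -2 (c = 1 - 1*3 = 1 - 3 = -2)
B = -60 (B = -12*5 = -60)
(-14 + B)*((c - 2)*(-7 - 6)) = (-14 - 60)*((-2 - 2)*(-7 - 6)) = -(-296)*(-13) = -74*52 = -3848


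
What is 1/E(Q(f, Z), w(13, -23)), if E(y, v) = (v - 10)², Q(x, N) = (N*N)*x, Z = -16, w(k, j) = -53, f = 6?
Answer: 1/3969 ≈ 0.00025195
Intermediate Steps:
Q(x, N) = x*N² (Q(x, N) = N²*x = x*N²)
E(y, v) = (-10 + v)²
1/E(Q(f, Z), w(13, -23)) = 1/((-10 - 53)²) = 1/((-63)²) = 1/3969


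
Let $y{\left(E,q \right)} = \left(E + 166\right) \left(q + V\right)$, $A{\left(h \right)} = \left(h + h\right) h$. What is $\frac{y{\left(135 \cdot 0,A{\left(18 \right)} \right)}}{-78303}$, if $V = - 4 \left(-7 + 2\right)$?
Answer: $- \frac{110888}{78303} \approx -1.4161$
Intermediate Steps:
$V = 20$ ($V = \left(-4\right) \left(-5\right) = 20$)
$A{\left(h \right)} = 2 h^{2}$ ($A{\left(h \right)} = 2 h h = 2 h^{2}$)
$y{\left(E,q \right)} = \left(20 + q\right) \left(166 + E\right)$ ($y{\left(E,q \right)} = \left(E + 166\right) \left(q + 20\right) = \left(166 + E\right) \left(20 + q\right) = \left(20 + q\right) \left(166 + E\right)$)
$\frac{y{\left(135 \cdot 0,A{\left(18 \right)} \right)}}{-78303} = \frac{3320 + 20 \cdot 135 \cdot 0 + 166 \cdot 2 \cdot 18^{2} + 135 \cdot 0 \cdot 2 \cdot 18^{2}}{-78303} = \left(3320 + 20 \cdot 0 + 166 \cdot 2 \cdot 324 + 0 \cdot 2 \cdot 324\right) \left(- \frac{1}{78303}\right) = \left(3320 + 0 + 166 \cdot 648 + 0 \cdot 648\right) \left(- \frac{1}{78303}\right) = \left(3320 + 0 + 107568 + 0\right) \left(- \frac{1}{78303}\right) = 110888 \left(- \frac{1}{78303}\right) = - \frac{110888}{78303}$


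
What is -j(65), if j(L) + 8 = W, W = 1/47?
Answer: 375/47 ≈ 7.9787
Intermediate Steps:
W = 1/47 ≈ 0.021277
j(L) = -375/47 (j(L) = -8 + 1/47 = -375/47)
-j(65) = -1*(-375/47) = 375/47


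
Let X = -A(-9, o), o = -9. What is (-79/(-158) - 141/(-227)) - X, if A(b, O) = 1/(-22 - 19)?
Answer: 20415/18614 ≈ 1.0968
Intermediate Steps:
A(b, O) = -1/41 (A(b, O) = 1/(-41) = -1/41)
X = 1/41 (X = -1*(-1/41) = 1/41 ≈ 0.024390)
(-79/(-158) - 141/(-227)) - X = (-79/(-158) - 141/(-227)) - 1*1/41 = (-79*(-1/158) - 141*(-1/227)) - 1/41 = (½ + 141/227) - 1/41 = 509/454 - 1/41 = 20415/18614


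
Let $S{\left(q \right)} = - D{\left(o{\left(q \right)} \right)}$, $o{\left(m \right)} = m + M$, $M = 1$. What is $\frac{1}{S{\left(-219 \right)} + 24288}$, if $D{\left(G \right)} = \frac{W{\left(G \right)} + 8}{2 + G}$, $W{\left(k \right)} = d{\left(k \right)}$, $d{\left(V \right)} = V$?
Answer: $\frac{36}{874333} \approx 4.1174 \cdot 10^{-5}$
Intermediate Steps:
$W{\left(k \right)} = k$
$o{\left(m \right)} = 1 + m$ ($o{\left(m \right)} = m + 1 = 1 + m$)
$D{\left(G \right)} = \frac{8 + G}{2 + G}$ ($D{\left(G \right)} = \frac{G + 8}{2 + G} = \frac{8 + G}{2 + G}$)
$S{\left(q \right)} = - \frac{9 + q}{3 + q}$ ($S{\left(q \right)} = - \frac{8 + \left(1 + q\right)}{2 + \left(1 + q\right)} = - \frac{9 + q}{3 + q}$)
$\frac{1}{S{\left(-219 \right)} + 24288} = \frac{1}{\frac{-9 - -219}{3 - 219} + 24288} = \frac{1}{\frac{-9 + 219}{-216} + 24288} = \frac{1}{\left(- \frac{1}{216}\right) 210 + 24288} = \frac{1}{- \frac{35}{36} + 24288} = \frac{1}{\frac{874333}{36}} = \frac{36}{874333}$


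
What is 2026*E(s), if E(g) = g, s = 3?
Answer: 6078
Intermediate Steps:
2026*E(s) = 2026*3 = 6078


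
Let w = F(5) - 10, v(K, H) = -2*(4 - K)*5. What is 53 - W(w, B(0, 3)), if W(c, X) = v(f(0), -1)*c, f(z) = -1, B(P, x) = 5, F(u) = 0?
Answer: -447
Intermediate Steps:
v(K, H) = -40 + 10*K (v(K, H) = (-8 + 2*K)*5 = -40 + 10*K)
w = -10 (w = 0 - 10 = -10)
W(c, X) = -50*c (W(c, X) = (-40 + 10*(-1))*c = (-40 - 10)*c = -50*c)
53 - W(w, B(0, 3)) = 53 - (-50)*(-10) = 53 - 1*500 = 53 - 500 = -447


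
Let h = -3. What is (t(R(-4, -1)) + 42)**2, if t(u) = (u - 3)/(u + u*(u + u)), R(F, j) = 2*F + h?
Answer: 1915456/1089 ≈ 1758.9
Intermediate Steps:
R(F, j) = -3 + 2*F (R(F, j) = 2*F - 3 = -3 + 2*F)
t(u) = (-3 + u)/(u + 2*u**2) (t(u) = (-3 + u)/(u + u*(2*u)) = (-3 + u)/(u + 2*u**2))
(t(R(-4, -1)) + 42)**2 = ((-3 + (-3 + 2*(-4)))/((-3 + 2*(-4))*(1 + 2*(-3 + 2*(-4)))) + 42)**2 = ((-3 + (-3 - 8))/((-3 - 8)*(1 + 2*(-3 - 8))) + 42)**2 = ((-3 - 11)/((-11)*(1 + 2*(-11))) + 42)**2 = (-1/11*(-14)/(1 - 22) + 42)**2 = (-1/11*(-14)/(-21) + 42)**2 = (-1/11*(-1/21)*(-14) + 42)**2 = (-2/33 + 42)**2 = (1384/33)**2 = 1915456/1089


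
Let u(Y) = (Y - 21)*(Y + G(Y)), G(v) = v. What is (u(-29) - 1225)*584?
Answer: 978200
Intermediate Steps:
u(Y) = 2*Y*(-21 + Y) (u(Y) = (Y - 21)*(Y + Y) = (-21 + Y)*(2*Y) = 2*Y*(-21 + Y))
(u(-29) - 1225)*584 = (2*(-29)*(-21 - 29) - 1225)*584 = (2*(-29)*(-50) - 1225)*584 = (2900 - 1225)*584 = 1675*584 = 978200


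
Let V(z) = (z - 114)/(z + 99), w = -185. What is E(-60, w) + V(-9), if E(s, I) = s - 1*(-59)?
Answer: -71/30 ≈ -2.3667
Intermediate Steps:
V(z) = (-114 + z)/(99 + z)
E(s, I) = 59 + s (E(s, I) = s + 59 = 59 + s)
E(-60, w) + V(-9) = (59 - 60) + (-114 - 9)/(99 - 9) = -1 - 123/90 = -1 + (1/90)*(-123) = -1 - 41/30 = -71/30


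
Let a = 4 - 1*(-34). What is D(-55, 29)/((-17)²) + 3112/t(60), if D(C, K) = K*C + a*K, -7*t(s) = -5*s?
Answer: 90407/1275 ≈ 70.907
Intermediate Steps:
a = 38 (a = 4 + 34 = 38)
t(s) = 5*s/7 (t(s) = -(-5)*s/7 = 5*s/7)
D(C, K) = 38*K + C*K (D(C, K) = K*C + 38*K = C*K + 38*K = 38*K + C*K)
D(-55, 29)/((-17)²) + 3112/t(60) = (29*(38 - 55))/((-17)²) + 3112/(((5/7)*60)) = (29*(-17))/289 + 3112/(300/7) = -493*1/289 + 3112*(7/300) = -29/17 + 5446/75 = 90407/1275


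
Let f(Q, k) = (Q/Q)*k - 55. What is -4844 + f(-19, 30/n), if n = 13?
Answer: -63657/13 ≈ -4896.7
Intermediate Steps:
f(Q, k) = -55 + k (f(Q, k) = 1*k - 55 = k - 55 = -55 + k)
-4844 + f(-19, 30/n) = -4844 + (-55 + 30/13) = -4844 - 685/13 = -63657/13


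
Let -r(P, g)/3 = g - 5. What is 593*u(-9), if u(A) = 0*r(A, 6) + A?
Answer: -5337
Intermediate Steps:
r(P, g) = 15 - 3*g (r(P, g) = -3*(g - 5) = -3*(-5 + g) = 15 - 3*g)
u(A) = A (u(A) = 0*(15 - 3*6) + A = 0*(15 - 18) + A = 0*(-3) + A = 0 + A = A)
593*u(-9) = 593*(-9) = -5337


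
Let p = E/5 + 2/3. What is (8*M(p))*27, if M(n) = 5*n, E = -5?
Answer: -360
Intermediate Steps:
p = -⅓ (p = -5/5 + 2/3 = -5*⅕ + 2*(⅓) = -1 + ⅔ = -⅓ ≈ -0.33333)
(8*M(p))*27 = (8*(5*(-⅓)))*27 = (8*(-5/3))*27 = -40/3*27 = -360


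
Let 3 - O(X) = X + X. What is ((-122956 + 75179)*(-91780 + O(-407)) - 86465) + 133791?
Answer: 4345986577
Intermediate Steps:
O(X) = 3 - 2*X (O(X) = 3 - (X + X) = 3 - 2*X)
((-122956 + 75179)*(-91780 + O(-407)) - 86465) + 133791 = ((-122956 + 75179)*(-91780 + (3 - 2*(-407))) - 86465) + 133791 = (-47777*(-91780 + (3 + 814)) - 86465) + 133791 = (-47777*(-91780 + 817) - 86465) + 133791 = (-47777*(-90963) - 86465) + 133791 = (4345939251 - 86465) + 133791 = 4345852786 + 133791 = 4345986577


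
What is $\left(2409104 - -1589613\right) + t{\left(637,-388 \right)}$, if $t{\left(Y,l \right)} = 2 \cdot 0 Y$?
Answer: $3998717$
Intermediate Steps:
$t{\left(Y,l \right)} = 0$ ($t{\left(Y,l \right)} = 0 Y = 0$)
$\left(2409104 - -1589613\right) + t{\left(637,-388 \right)} = \left(2409104 - -1589613\right) + 0 = \left(2409104 + 1589613\right) + 0 = 3998717 + 0 = 3998717$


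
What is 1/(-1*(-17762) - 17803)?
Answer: -1/41 ≈ -0.024390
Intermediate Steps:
1/(-1*(-17762) - 17803) = 1/(17762 - 17803) = 1/(-41) = -1/41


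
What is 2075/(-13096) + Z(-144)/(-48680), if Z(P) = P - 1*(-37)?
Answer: -1556402/9961145 ≈ -0.15625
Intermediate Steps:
Z(P) = 37 + P (Z(P) = P + 37 = 37 + P)
2075/(-13096) + Z(-144)/(-48680) = 2075/(-13096) + (37 - 144)/(-48680) = 2075*(-1/13096) - 107*(-1/48680) = -2075/13096 + 107/48680 = -1556402/9961145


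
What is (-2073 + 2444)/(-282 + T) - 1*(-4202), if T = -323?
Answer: 2541839/605 ≈ 4201.4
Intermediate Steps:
(-2073 + 2444)/(-282 + T) - 1*(-4202) = (-2073 + 2444)/(-282 - 323) - 1*(-4202) = 371/(-605) + 4202 = 371*(-1/605) + 4202 = -371/605 + 4202 = 2541839/605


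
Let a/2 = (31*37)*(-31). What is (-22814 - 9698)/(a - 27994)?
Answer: 8128/24777 ≈ 0.32805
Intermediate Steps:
a = -71114 (a = 2*((31*37)*(-31)) = 2*(1147*(-31)) = 2*(-35557) = -71114)
(-22814 - 9698)/(a - 27994) = (-22814 - 9698)/(-71114 - 27994) = -32512/(-99108) = -32512*(-1/99108) = 8128/24777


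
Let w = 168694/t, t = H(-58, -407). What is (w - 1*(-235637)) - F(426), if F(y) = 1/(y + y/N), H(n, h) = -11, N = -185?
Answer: 189948964157/862224 ≈ 2.2030e+5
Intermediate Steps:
t = -11
w = -168694/11 (w = 168694/(-11) = 168694*(-1/11) = -168694/11 ≈ -15336.)
F(y) = 185/(184*y) (F(y) = 1/(y + y/(-185)) = 1/(y + y*(-1/185)) = 1/(y - y/185) = 1/(184*y/185) = 185/(184*y))
(w - 1*(-235637)) - F(426) = (-168694/11 - 1*(-235637)) - 185/(184*426) = (-168694/11 + 235637) - 185/(184*426) = 2423313/11 - 1*185/78384 = 2423313/11 - 185/78384 = 189948964157/862224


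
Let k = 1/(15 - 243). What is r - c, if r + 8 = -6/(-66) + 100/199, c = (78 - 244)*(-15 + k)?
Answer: -623399509/249546 ≈ -2498.1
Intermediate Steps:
k = -1/228 (k = 1/(-228) = -1/228 ≈ -0.0043860)
c = 283943/114 (c = (78 - 244)*(-15 - 1/228) = -166*(-3421/228) = 283943/114 ≈ 2490.7)
r = -16213/2189 (r = -8 + (-6/(-66) + 100/199) = -8 + (-6*(-1/66) + 100*(1/199)) = -8 + (1/11 + 100/199) = -8 + 1299/2189 = -16213/2189 ≈ -7.4066)
r - c = -16213/2189 - 1*283943/114 = -16213/2189 - 283943/114 = -623399509/249546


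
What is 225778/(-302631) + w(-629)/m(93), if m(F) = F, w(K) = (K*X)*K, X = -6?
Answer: -34210494580/1340223 ≈ -25526.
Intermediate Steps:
w(K) = -6*K**2 (w(K) = (K*(-6))*K = (-6*K)*K = -6*K**2)
225778/(-302631) + w(-629)/m(93) = 225778/(-302631) - 6*(-629)**2/93 = 225778*(-1/302631) - 6*395641*(1/93) = -32254/43233 - 2373846*1/93 = -32254/43233 - 791282/31 = -34210494580/1340223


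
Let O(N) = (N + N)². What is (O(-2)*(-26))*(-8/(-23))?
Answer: -3328/23 ≈ -144.70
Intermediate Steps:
O(N) = 4*N² (O(N) = (2*N)² = 4*N²)
(O(-2)*(-26))*(-8/(-23)) = ((4*(-2)²)*(-26))*(-8/(-23)) = ((4*4)*(-26))*(-8*(-1/23)) = (16*(-26))*(8/23) = -416*8/23 = -3328/23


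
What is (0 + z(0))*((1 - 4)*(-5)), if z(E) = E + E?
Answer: 0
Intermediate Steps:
z(E) = 2*E
(0 + z(0))*((1 - 4)*(-5)) = (0 + 2*0)*((1 - 4)*(-5)) = (0 + 0)*(-3*(-5)) = 0*15 = 0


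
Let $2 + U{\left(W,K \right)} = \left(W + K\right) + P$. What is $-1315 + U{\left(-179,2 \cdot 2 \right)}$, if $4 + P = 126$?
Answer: $-1370$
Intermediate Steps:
$P = 122$ ($P = -4 + 126 = 122$)
$U{\left(W,K \right)} = 120 + K + W$ ($U{\left(W,K \right)} = -2 + \left(\left(W + K\right) + 122\right) = -2 + \left(\left(K + W\right) + 122\right) = -2 + \left(122 + K + W\right) = 120 + K + W$)
$-1315 + U{\left(-179,2 \cdot 2 \right)} = -1315 + \left(120 + 2 \cdot 2 - 179\right) = -1315 + \left(120 + 4 - 179\right) = -1315 - 55 = -1370$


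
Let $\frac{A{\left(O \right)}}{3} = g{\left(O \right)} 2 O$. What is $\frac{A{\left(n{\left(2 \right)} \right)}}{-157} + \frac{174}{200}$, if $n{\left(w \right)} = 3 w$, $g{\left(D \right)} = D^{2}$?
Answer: $- \frac{115941}{15700} \approx -7.3848$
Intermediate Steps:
$A{\left(O \right)} = 6 O^{3}$ ($A{\left(O \right)} = 3 O^{2} \cdot 2 O = 3 \cdot 2 O^{2} O = 3 \cdot 2 O^{3} = 6 O^{3}$)
$\frac{A{\left(n{\left(2 \right)} \right)}}{-157} + \frac{174}{200} = \frac{6 \left(3 \cdot 2\right)^{3}}{-157} + \frac{174}{200} = 6 \cdot 6^{3} \left(- \frac{1}{157}\right) + 174 \cdot \frac{1}{200} = 6 \cdot 216 \left(- \frac{1}{157}\right) + \frac{87}{100} = 1296 \left(- \frac{1}{157}\right) + \frac{87}{100} = - \frac{1296}{157} + \frac{87}{100} = - \frac{115941}{15700}$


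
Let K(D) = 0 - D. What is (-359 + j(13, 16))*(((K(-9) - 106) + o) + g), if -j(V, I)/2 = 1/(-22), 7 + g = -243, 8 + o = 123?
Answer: 915936/11 ≈ 83267.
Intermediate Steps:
o = 115 (o = -8 + 123 = 115)
K(D) = -D
g = -250 (g = -7 - 243 = -250)
j(V, I) = 1/11 (j(V, I) = -2/(-22) = -2*(-1/22) = 1/11)
(-359 + j(13, 16))*(((K(-9) - 106) + o) + g) = (-359 + 1/11)*(((-1*(-9) - 106) + 115) - 250) = -3948*(((9 - 106) + 115) - 250)/11 = -3948*((-97 + 115) - 250)/11 = -3948*(18 - 250)/11 = -3948/11*(-232) = 915936/11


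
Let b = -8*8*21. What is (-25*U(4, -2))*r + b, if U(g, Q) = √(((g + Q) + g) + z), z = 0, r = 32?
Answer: -1344 - 800*√6 ≈ -3303.6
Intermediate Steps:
b = -1344 (b = -64*21 = -1344)
U(g, Q) = √(Q + 2*g) (U(g, Q) = √(((g + Q) + g) + 0) = √(((Q + g) + g) + 0) = √((Q + 2*g) + 0) = √(Q + 2*g))
(-25*U(4, -2))*r + b = -25*√(-2 + 2*4)*32 - 1344 = -25*√(-2 + 8)*32 - 1344 = -25*√6*32 - 1344 = -800*√6 - 1344 = -1344 - 800*√6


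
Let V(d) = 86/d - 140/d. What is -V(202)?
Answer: 27/101 ≈ 0.26733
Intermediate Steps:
V(d) = -54/d
-V(202) = -(-54)/202 = -1*(-27/101) = 27/101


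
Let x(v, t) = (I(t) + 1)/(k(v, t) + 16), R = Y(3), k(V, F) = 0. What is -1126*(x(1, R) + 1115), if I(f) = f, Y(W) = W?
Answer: -2511543/2 ≈ -1.2558e+6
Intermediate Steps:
R = 3
x(v, t) = 1/16 + t/16 (x(v, t) = (t + 1)/(0 + 16) = (1 + t)/16 = (1 + t)*(1/16) = 1/16 + t/16)
-1126*(x(1, R) + 1115) = -1126*((1/16 + (1/16)*3) + 1115) = -1126*((1/16 + 3/16) + 1115) = -1126*(¼ + 1115) = -1126*4461/4 = -2511543/2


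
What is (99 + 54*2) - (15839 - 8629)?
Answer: -7003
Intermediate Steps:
(99 + 54*2) - (15839 - 8629) = (99 + 108) - 1*7210 = 207 - 7210 = -7003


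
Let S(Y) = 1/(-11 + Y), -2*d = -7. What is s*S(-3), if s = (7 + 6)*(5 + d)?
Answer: -221/28 ≈ -7.8929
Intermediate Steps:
d = 7/2 (d = -1/2*(-7) = 7/2 ≈ 3.5000)
s = 221/2 (s = (7 + 6)*(5 + 7/2) = 13*(17/2) = 221/2 ≈ 110.50)
s*S(-3) = 221/(2*(-11 - 3)) = (221/2)/(-14) = (221/2)*(-1/14) = -221/28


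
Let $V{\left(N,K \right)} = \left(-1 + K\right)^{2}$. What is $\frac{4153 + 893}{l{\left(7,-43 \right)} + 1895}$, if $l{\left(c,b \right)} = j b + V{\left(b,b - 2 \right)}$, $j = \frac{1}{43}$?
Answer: $\frac{2523}{2005} \approx 1.2584$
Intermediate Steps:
$j = \frac{1}{43} \approx 0.023256$
$l{\left(c,b \right)} = \left(-3 + b\right)^{2} + \frac{b}{43}$ ($l{\left(c,b \right)} = \frac{b}{43} + \left(-1 + \left(b - 2\right)\right)^{2} = \frac{b}{43} + \left(-1 + \left(-2 + b\right)\right)^{2} = \frac{b}{43} + \left(-3 + b\right)^{2} = \left(-3 + b\right)^{2} + \frac{b}{43}$)
$\frac{4153 + 893}{l{\left(7,-43 \right)} + 1895} = \frac{4153 + 893}{\left(\left(-3 - 43\right)^{2} + \frac{1}{43} \left(-43\right)\right) + 1895} = \frac{5046}{\left(\left(-46\right)^{2} - 1\right) + 1895} = \frac{5046}{\left(2116 - 1\right) + 1895} = \frac{5046}{2115 + 1895} = \frac{5046}{4010} = 5046 \cdot \frac{1}{4010} = \frac{2523}{2005}$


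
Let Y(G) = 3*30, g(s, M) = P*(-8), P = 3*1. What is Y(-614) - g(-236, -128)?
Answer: 114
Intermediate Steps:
P = 3
g(s, M) = -24 (g(s, M) = 3*(-8) = -24)
Y(G) = 90
Y(-614) - g(-236, -128) = 90 - 1*(-24) = 90 + 24 = 114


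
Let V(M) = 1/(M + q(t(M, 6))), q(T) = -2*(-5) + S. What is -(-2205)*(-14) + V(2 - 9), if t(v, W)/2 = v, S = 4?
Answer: -216089/7 ≈ -30870.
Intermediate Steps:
t(v, W) = 2*v
q(T) = 14 (q(T) = -2*(-5) + 4 = 10 + 4 = 14)
V(M) = 1/(14 + M) (V(M) = 1/(M + 14) = 1/(14 + M))
-(-2205)*(-14) + V(2 - 9) = -(-2205)*(-14) + 1/(14 + (2 - 9)) = -441*70 + 1/(14 - 7) = -30870 + 1/7 = -30870 + ⅐ = -216089/7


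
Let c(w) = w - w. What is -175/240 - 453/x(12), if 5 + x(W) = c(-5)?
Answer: 21569/240 ≈ 89.871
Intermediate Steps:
c(w) = 0
x(W) = -5 (x(W) = -5 + 0 = -5)
-175/240 - 453/x(12) = -175/240 - 453/(-5) = -175*1/240 - 453*(-⅕) = -35/48 + 453/5 = 21569/240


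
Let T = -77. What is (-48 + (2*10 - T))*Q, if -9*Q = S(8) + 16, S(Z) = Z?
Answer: -392/3 ≈ -130.67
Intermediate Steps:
Q = -8/3 (Q = -(8 + 16)/9 = -⅑*24 = -8/3 ≈ -2.6667)
(-48 + (2*10 - T))*Q = (-48 + (2*10 - 1*(-77)))*(-8/3) = (-48 + (20 + 77))*(-8/3) = (-48 + 97)*(-8/3) = 49*(-8/3) = -392/3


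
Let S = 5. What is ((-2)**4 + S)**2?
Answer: 441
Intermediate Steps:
((-2)**4 + S)**2 = ((-2)**4 + 5)**2 = (16 + 5)**2 = 21**2 = 441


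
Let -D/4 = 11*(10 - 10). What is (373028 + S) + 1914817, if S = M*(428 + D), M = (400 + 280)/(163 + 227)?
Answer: 89255059/39 ≈ 2.2886e+6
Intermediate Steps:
D = 0 (D = -44*(10 - 10) = -44*0 = -4*0 = 0)
M = 68/39 (M = 680/390 = 680*(1/390) = 68/39 ≈ 1.7436)
S = 29104/39 (S = 68*(428 + 0)/39 = (68/39)*428 = 29104/39 ≈ 746.26)
(373028 + S) + 1914817 = (373028 + 29104/39) + 1914817 = 14577196/39 + 1914817 = 89255059/39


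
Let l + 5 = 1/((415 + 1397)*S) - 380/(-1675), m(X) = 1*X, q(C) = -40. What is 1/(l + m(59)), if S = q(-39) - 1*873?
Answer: 554209260/30053030761 ≈ 0.018441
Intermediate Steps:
m(X) = X
S = -913 (S = -40 - 1*873 = -40 - 873 = -913)
l = -2645315579/554209260 (l = -5 + (1/((415 + 1397)*(-913)) - 380/(-1675)) = -5 + (-1/913/1812 - 380*(-1/1675)) = -5 + ((1/1812)*(-1/913) + 76/335) = -5 + (-1/1654356 + 76/335) = -5 + 125730721/554209260 = -2645315579/554209260 ≈ -4.7731)
1/(l + m(59)) = 1/(-2645315579/554209260 + 59) = 1/(30053030761/554209260) = 554209260/30053030761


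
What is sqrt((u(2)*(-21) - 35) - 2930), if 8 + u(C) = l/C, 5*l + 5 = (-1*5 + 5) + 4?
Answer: I*sqrt(279490)/10 ≈ 52.867*I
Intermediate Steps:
l = -1/5 (l = -1 + ((-1*5 + 5) + 4)/5 = -1 + ((-5 + 5) + 4)/5 = -1 + (0 + 4)/5 = -1 + (1/5)*4 = -1 + 4/5 = -1/5 ≈ -0.20000)
u(C) = -8 - 1/(5*C)
sqrt((u(2)*(-21) - 35) - 2930) = sqrt(((-8 - 1/5/2)*(-21) - 35) - 2930) = sqrt(((-8 - 1/5*1/2)*(-21) - 35) - 2930) = sqrt(((-8 - 1/10)*(-21) - 35) - 2930) = sqrt((-81/10*(-21) - 35) - 2930) = sqrt((1701/10 - 35) - 2930) = sqrt(1351/10 - 2930) = sqrt(-27949/10) = I*sqrt(279490)/10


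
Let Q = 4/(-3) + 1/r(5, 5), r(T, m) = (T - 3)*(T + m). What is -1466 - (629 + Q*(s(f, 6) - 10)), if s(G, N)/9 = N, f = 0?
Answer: -30578/15 ≈ -2038.5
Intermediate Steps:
r(T, m) = (-3 + T)*(T + m)
s(G, N) = 9*N
Q = -77/60 (Q = 4/(-3) + 1/(5² - 3*5 - 3*5 + 5*5) = 4*(-⅓) + 1/(25 - 15 - 15 + 25) = -4/3 + 1/20 = -77/60 ≈ -1.2833)
-1466 - (629 + Q*(s(f, 6) - 10)) = -1466 - (629 - 77*(9*6 - 10)/60) = -1466 - (629 - 77*(54 - 10)/60) = -1466 - (629 - 77/60*44) = -1466 - (629 - 847/15) = -1466 - 1*8588/15 = -1466 - 8588/15 = -30578/15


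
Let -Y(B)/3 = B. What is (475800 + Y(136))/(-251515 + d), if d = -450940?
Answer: -475392/702455 ≈ -0.67676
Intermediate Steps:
Y(B) = -3*B
(475800 + Y(136))/(-251515 + d) = (475800 - 3*136)/(-251515 - 450940) = (475800 - 408)/(-702455) = 475392*(-1/702455) = -475392/702455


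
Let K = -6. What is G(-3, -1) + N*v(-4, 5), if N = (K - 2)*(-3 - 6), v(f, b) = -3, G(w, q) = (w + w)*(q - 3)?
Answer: -192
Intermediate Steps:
G(w, q) = 2*w*(-3 + q) (G(w, q) = (2*w)*(-3 + q) = 2*w*(-3 + q))
N = 72 (N = (-6 - 2)*(-3 - 6) = -8*(-9) = 72)
G(-3, -1) + N*v(-4, 5) = 2*(-3)*(-3 - 1) + 72*(-3) = 2*(-3)*(-4) - 216 = 24 - 216 = -192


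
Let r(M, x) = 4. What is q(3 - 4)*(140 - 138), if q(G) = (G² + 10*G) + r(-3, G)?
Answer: -10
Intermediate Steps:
q(G) = 4 + G² + 10*G (q(G) = (G² + 10*G) + 4 = 4 + G² + 10*G)
q(3 - 4)*(140 - 138) = (4 + (3 - 4)² + 10*(3 - 4))*(140 - 138) = (4 + (-1)² + 10*(-1))*2 = (4 + 1 - 10)*2 = -5*2 = -10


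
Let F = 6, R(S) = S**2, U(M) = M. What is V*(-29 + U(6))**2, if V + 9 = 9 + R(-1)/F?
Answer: 529/6 ≈ 88.167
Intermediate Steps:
V = 1/6 (V = -9 + (9 + (-1)**2/6) = -9 + (9 + 1*(1/6)) = -9 + (9 + 1/6) = -9 + 55/6 = 1/6 ≈ 0.16667)
V*(-29 + U(6))**2 = (-29 + 6)**2/6 = (1/6)*(-23)**2 = (1/6)*529 = 529/6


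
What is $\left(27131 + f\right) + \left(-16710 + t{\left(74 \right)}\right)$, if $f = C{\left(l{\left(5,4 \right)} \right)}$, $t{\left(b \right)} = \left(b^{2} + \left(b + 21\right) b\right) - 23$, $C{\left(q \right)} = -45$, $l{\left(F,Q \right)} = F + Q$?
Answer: $22859$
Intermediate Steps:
$t{\left(b \right)} = -23 + b^{2} + b \left(21 + b\right)$ ($t{\left(b \right)} = \left(b^{2} + \left(21 + b\right) b\right) - 23 = \left(b^{2} + b \left(21 + b\right)\right) - 23 = -23 + b^{2} + b \left(21 + b\right)$)
$f = -45$
$\left(27131 + f\right) + \left(-16710 + t{\left(74 \right)}\right) = \left(27131 - 45\right) + \left(-16710 + \left(-23 + 2 \cdot 74^{2} + 21 \cdot 74\right)\right) = 27086 + \left(-16710 + \left(-23 + 2 \cdot 5476 + 1554\right)\right) = 27086 + \left(-16710 + \left(-23 + 10952 + 1554\right)\right) = 27086 + \left(-16710 + 12483\right) = 27086 - 4227 = 22859$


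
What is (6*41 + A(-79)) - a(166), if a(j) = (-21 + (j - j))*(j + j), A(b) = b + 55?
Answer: 7194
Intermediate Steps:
A(b) = 55 + b
a(j) = -42*j (a(j) = (-21 + 0)*(2*j) = -42*j)
(6*41 + A(-79)) - a(166) = (6*41 + (55 - 79)) - (-42)*166 = (246 - 24) - 1*(-6972) = 222 + 6972 = 7194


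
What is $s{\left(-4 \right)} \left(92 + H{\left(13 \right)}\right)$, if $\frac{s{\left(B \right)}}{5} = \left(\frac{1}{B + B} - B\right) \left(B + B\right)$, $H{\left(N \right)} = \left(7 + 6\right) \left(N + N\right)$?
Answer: $-66650$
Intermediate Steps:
$H{\left(N \right)} = 26 N$ ($H{\left(N \right)} = 13 \cdot 2 N = 26 N$)
$s{\left(B \right)} = 10 B \left(\frac{1}{2 B} - B\right)$ ($s{\left(B \right)} = 5 \left(\frac{1}{B + B} - B\right) \left(B + B\right) = 5 \left(\frac{1}{2 B} - B\right) 2 B = 5 \cdot 2 B \left(\frac{1}{2 B} - B\right) = 10 B \left(\frac{1}{2 B} - B\right)$)
$s{\left(-4 \right)} \left(92 + H{\left(13 \right)}\right) = \left(5 - 10 \left(-4\right)^{2}\right) \left(92 + 26 \cdot 13\right) = \left(5 - 160\right) \left(92 + 338\right) = \left(5 - 160\right) 430 = \left(-155\right) 430 = -66650$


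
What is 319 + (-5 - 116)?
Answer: 198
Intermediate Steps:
319 + (-5 - 116) = 319 - 121 = 198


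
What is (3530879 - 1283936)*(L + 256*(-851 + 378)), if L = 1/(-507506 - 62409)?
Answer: -155061238757238303/569915 ≈ -2.7208e+11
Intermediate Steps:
L = -1/569915 (L = 1/(-569915) = -1/569915 ≈ -1.7546e-6)
(3530879 - 1283936)*(L + 256*(-851 + 378)) = (3530879 - 1283936)*(-1/569915 + 256*(-851 + 378)) = 2246943*(-1/569915 + 256*(-473)) = 2246943*(-1/569915 - 121088) = 2246943*(-69009867521/569915) = -155061238757238303/569915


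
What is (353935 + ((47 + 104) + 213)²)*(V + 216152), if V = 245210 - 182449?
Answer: 135671929503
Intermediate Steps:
V = 62761
(353935 + ((47 + 104) + 213)²)*(V + 216152) = (353935 + ((47 + 104) + 213)²)*(62761 + 216152) = (353935 + (151 + 213)²)*278913 = (353935 + 364²)*278913 = (353935 + 132496)*278913 = 486431*278913 = 135671929503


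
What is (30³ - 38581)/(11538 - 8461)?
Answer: -11581/3077 ≈ -3.7637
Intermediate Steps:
(30³ - 38581)/(11538 - 8461) = (27000 - 38581)/3077 = -11581*1/3077 = -11581/3077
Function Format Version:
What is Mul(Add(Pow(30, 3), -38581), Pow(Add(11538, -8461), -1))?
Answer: Rational(-11581, 3077) ≈ -3.7637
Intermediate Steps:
Mul(Add(Pow(30, 3), -38581), Pow(Add(11538, -8461), -1)) = Mul(Add(27000, -38581), Pow(3077, -1)) = Mul(-11581, Rational(1, 3077)) = Rational(-11581, 3077)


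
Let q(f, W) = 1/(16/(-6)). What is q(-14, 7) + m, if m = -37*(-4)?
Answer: 1181/8 ≈ 147.63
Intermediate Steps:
q(f, W) = -3/8 (q(f, W) = 1/(16*(-⅙)) = 1/(-8/3) = -3/8)
m = 148
q(-14, 7) + m = -3/8 + 148 = 1181/8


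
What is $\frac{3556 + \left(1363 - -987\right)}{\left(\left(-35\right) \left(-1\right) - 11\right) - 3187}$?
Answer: $- \frac{5906}{3163} \approx -1.8672$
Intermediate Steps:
$\frac{3556 + \left(1363 - -987\right)}{\left(\left(-35\right) \left(-1\right) - 11\right) - 3187} = \frac{3556 + \left(1363 + 987\right)}{\left(35 - 11\right) - 3187} = \frac{3556 + 2350}{24 - 3187} = \frac{5906}{-3163} = 5906 \left(- \frac{1}{3163}\right) = - \frac{5906}{3163}$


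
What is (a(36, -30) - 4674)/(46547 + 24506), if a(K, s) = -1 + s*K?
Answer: -5755/71053 ≈ -0.080996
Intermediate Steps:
a(K, s) = -1 + K*s
(a(36, -30) - 4674)/(46547 + 24506) = ((-1 + 36*(-30)) - 4674)/(46547 + 24506) = ((-1 - 1080) - 4674)/71053 = (-1081 - 4674)*(1/71053) = -5755*1/71053 = -5755/71053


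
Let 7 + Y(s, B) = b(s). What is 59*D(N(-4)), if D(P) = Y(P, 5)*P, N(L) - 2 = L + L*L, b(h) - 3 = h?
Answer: 8260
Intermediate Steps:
b(h) = 3 + h
Y(s, B) = -4 + s (Y(s, B) = -7 + (3 + s) = -4 + s)
N(L) = 2 + L + L**2 (N(L) = 2 + (L + L*L) = 2 + (L + L**2) = 2 + L + L**2)
D(P) = P*(-4 + P) (D(P) = (-4 + P)*P = P*(-4 + P))
59*D(N(-4)) = 59*((2 - 4 + (-4)**2)*(-4 + (2 - 4 + (-4)**2))) = 59*((2 - 4 + 16)*(-4 + (2 - 4 + 16))) = 59*(14*(-4 + 14)) = 59*(14*10) = 59*140 = 8260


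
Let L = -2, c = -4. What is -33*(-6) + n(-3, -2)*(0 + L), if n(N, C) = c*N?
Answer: 174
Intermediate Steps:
n(N, C) = -4*N
-33*(-6) + n(-3, -2)*(0 + L) = -33*(-6) + (-4*(-3))*(0 - 2) = 198 + 12*(-2) = 198 - 24 = 174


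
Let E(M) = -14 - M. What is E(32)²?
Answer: 2116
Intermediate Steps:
E(32)² = (-14 - 1*32)² = (-14 - 32)² = (-46)² = 2116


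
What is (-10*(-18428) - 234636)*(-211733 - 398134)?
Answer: 30710462652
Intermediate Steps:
(-10*(-18428) - 234636)*(-211733 - 398134) = (184280 - 234636)*(-609867) = -50356*(-609867) = 30710462652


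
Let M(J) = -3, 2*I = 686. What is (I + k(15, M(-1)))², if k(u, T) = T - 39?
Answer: 90601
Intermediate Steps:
I = 343 (I = (½)*686 = 343)
k(u, T) = -39 + T
(I + k(15, M(-1)))² = (343 + (-39 - 3))² = (343 - 42)² = 301² = 90601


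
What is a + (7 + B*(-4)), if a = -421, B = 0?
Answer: -414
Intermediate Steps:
a + (7 + B*(-4)) = -421 + (7 + 0*(-4)) = -421 + (7 + 0) = -421 + 7 = -414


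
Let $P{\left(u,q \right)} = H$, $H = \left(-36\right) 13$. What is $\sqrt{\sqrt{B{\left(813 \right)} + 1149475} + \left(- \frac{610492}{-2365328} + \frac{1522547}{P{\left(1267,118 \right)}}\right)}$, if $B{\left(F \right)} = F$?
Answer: $\frac{2 \sqrt{-3264522131990 + 4014109449 \sqrt{71893}}}{63357} \approx 46.696 i$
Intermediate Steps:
$H = -468$
$P{\left(u,q \right)} = -468$
$\sqrt{\sqrt{B{\left(813 \right)} + 1149475} + \left(- \frac{610492}{-2365328} + \frac{1522547}{P{\left(1267,118 \right)}}\right)} = \sqrt{\sqrt{813 + 1149475} + \left(- \frac{610492}{-2365328} + \frac{1522547}{-468}\right)} = \sqrt{\sqrt{1150288} + \left(\left(-610492\right) \left(- \frac{1}{2365328}\right) + 1522547 \left(- \frac{1}{468}\right)\right)} = \sqrt{4 \sqrt{71893} + \left(\frac{152623}{591332} - \frac{117119}{36}\right)} = \sqrt{4 \sqrt{71893} - \frac{4328169880}{1330497}} = \sqrt{- \frac{4328169880}{1330497} + 4 \sqrt{71893}}$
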